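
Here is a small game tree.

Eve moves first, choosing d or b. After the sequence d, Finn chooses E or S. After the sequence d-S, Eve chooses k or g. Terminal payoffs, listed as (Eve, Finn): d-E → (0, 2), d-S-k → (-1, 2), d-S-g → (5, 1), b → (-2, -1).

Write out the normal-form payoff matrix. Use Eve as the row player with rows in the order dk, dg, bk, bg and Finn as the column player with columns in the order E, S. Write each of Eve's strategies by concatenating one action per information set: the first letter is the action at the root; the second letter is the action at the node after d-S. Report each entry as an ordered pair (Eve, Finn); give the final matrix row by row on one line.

dk: (0,2) (-1,2) | dg: (0,2) (5,1) | bk: (-2,-1) (-2,-1) | bg: (-2,-1) (-2,-1)

Row dk: E→(0,2), S→(-1,2)
Row dg: E→(0,2), S→(5,1)
Row bk: E→(-2,-1), S→(-2,-1)
Row bg: E→(-2,-1), S→(-2,-1)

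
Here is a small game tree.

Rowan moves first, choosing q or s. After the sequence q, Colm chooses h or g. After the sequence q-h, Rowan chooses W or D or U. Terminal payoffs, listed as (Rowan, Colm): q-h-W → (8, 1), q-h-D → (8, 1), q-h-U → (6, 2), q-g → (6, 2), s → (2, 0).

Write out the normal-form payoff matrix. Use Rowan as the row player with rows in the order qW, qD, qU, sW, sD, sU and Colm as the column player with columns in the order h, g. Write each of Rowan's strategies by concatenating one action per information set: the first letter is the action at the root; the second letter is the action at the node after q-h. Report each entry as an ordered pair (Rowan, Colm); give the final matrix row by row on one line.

            h        g
  qW    (8,1)    (6,2)
  qD    (8,1)    (6,2)
  qU    (6,2)    (6,2)
  sW    (2,0)    (2,0)
  sD    (2,0)    (2,0)
  sU    (2,0)    (2,0)

qW: (8,1) (6,2) | qD: (8,1) (6,2) | qU: (6,2) (6,2) | sW: (2,0) (2,0) | sD: (2,0) (2,0) | sU: (2,0) (2,0)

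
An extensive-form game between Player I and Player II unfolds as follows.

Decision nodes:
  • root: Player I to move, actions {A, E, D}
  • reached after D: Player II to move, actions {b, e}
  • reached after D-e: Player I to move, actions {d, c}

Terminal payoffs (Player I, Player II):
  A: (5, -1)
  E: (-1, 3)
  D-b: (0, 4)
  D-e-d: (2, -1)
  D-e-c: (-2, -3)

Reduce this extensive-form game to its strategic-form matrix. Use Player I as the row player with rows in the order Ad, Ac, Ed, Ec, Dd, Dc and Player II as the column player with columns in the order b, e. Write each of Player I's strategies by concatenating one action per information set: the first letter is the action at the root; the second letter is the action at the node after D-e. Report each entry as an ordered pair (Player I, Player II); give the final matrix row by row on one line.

Row Ad: b→(5,-1), e→(5,-1)
Row Ac: b→(5,-1), e→(5,-1)
Row Ed: b→(-1,3), e→(-1,3)
Row Ec: b→(-1,3), e→(-1,3)
Row Dd: b→(0,4), e→(2,-1)
Row Dc: b→(0,4), e→(-2,-3)

Ad: (5,-1) (5,-1) | Ac: (5,-1) (5,-1) | Ed: (-1,3) (-1,3) | Ec: (-1,3) (-1,3) | Dd: (0,4) (2,-1) | Dc: (0,4) (-2,-3)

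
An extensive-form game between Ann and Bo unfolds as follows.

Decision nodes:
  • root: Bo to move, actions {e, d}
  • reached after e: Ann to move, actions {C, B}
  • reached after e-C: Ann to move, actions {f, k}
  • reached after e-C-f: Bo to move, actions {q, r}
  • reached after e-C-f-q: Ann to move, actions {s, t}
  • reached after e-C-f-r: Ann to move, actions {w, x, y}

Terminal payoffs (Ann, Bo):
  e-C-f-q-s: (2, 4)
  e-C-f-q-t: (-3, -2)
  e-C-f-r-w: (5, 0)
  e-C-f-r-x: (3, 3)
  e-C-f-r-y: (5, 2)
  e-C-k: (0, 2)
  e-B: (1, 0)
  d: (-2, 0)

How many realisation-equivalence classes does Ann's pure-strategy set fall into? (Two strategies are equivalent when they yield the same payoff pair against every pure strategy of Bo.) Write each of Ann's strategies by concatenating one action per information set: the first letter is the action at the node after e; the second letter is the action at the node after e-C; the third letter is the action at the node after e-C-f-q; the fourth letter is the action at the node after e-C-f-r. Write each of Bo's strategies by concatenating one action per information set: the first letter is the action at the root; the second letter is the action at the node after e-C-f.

Ann has 24 pure strategies: Cfsw, Cfsx, Cfsy, Cftw, Cftx, Cfty, Cksw, Cksx, Cksy, Cktw, Cktx, Ckty, Bfsw, Bfsx, Bfsy, Bftw, Bftx, Bfty, Bksw, Bksx, Bksy, Bktw, Bktx, Bkty. Columns: eq, er, dq, dr.
{Cfsw} → row (2,4) (5,0) (-2,0) (-2,0)
{Cfsx} → row (2,4) (3,3) (-2,0) (-2,0)
{Cfsy} → row (2,4) (5,2) (-2,0) (-2,0)
{Cftw} → row (-3,-2) (5,0) (-2,0) (-2,0)
{Cftx} → row (-3,-2) (3,3) (-2,0) (-2,0)
{Cfty} → row (-3,-2) (5,2) (-2,0) (-2,0)
{Cksw, Cksx, Cksy, Cktw, Cktx, Ckty} → row (0,2) (0,2) (-2,0) (-2,0)
{Bfsw, Bfsx, Bfsy, Bftw, Bftx, Bfty, Bksw, Bksx, Bksy, Bktw, Bktx, Bkty} → row (1,0) (1,0) (-2,0) (-2,0)
That's 8 distinct rows out of 24 strategies.

8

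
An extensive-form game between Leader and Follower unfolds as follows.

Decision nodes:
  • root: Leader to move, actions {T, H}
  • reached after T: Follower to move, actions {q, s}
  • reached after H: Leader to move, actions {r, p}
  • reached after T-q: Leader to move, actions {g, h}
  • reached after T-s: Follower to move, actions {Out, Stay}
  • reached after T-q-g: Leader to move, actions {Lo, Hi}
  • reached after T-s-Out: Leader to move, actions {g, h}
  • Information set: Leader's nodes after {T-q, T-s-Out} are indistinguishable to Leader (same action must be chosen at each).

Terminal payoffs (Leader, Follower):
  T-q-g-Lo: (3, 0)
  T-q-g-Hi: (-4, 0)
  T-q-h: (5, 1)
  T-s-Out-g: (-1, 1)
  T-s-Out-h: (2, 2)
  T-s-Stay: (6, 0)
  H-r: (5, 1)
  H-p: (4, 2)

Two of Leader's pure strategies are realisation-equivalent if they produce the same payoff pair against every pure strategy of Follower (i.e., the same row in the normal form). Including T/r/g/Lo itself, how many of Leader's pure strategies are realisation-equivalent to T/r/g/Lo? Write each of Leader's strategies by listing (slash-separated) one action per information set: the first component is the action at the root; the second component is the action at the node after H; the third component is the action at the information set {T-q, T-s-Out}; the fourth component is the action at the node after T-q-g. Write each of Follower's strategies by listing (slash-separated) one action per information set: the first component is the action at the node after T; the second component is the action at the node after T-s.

2

Row for T/r/g/Lo (columns q/Out, q/Stay, s/Out, s/Stay): (3,0) (3,0) (-1,1) (6,0).
Under T/r/g/Lo, Leader's choice at the node after H can never be reached regardless of what Follower does, so varying those choices leaves every outcome unchanged.
Holding the reachable choices fixed and varying the unreachable one freely already gives 2 equivalent strategies.
No other strategy reproduces this row, so those 2 are the full class: T/r/g/Lo, T/p/g/Lo.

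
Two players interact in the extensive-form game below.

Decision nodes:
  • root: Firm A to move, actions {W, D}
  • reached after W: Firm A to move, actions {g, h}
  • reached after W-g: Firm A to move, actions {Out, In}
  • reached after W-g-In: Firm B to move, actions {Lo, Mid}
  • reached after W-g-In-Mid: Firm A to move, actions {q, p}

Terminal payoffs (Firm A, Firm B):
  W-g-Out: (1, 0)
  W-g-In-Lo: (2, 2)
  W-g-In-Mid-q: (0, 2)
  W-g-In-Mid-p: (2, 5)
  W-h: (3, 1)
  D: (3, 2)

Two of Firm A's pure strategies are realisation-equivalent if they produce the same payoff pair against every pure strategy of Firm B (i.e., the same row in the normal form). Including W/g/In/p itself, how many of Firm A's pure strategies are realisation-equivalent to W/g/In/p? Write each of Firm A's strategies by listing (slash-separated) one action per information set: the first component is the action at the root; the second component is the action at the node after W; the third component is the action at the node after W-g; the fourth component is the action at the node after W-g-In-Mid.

1

Row for W/g/In/p (columns Lo, Mid): (2,2) (2,5).
Every one of Firm A's information sets is on the play path for some reply by Firm B when Firm A follows W/g/In/p.
Changing the action at any of them therefore changes at least one column, so only W/g/In/p itself gives this row.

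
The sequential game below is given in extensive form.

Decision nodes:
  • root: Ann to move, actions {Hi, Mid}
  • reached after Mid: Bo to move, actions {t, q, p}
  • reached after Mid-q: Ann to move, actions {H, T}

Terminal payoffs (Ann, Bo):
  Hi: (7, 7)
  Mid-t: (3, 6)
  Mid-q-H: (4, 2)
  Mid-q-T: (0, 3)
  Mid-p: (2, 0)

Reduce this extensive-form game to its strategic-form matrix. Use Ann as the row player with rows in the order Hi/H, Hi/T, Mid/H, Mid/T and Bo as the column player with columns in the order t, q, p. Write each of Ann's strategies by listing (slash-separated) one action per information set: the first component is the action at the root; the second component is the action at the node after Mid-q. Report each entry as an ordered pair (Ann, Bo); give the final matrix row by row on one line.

             t        q        p
 Hi/H    (7,7)    (7,7)    (7,7)
 Hi/T    (7,7)    (7,7)    (7,7)
Mid/H    (3,6)    (4,2)    (2,0)
Mid/T    (3,6)    (0,3)    (2,0)

Hi/H: (7,7) (7,7) (7,7) | Hi/T: (7,7) (7,7) (7,7) | Mid/H: (3,6) (4,2) (2,0) | Mid/T: (3,6) (0,3) (2,0)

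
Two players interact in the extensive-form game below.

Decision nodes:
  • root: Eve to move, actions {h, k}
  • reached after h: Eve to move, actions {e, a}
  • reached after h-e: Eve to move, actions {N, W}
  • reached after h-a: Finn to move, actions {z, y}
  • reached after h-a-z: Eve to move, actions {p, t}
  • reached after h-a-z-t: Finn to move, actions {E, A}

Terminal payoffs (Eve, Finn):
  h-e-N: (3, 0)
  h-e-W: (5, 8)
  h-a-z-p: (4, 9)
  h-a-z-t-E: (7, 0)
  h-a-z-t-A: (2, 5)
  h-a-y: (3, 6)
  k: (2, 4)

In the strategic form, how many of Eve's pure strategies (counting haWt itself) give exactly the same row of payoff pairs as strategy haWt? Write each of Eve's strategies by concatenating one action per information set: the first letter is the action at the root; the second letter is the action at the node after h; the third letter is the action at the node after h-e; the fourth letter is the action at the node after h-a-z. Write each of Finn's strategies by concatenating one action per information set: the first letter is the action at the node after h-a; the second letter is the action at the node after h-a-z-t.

Row for haWt (columns zE, zA, yE, yA): (7,0) (2,5) (3,6) (3,6).
Under haWt, Eve's choice at the node after h-e can never be reached regardless of what Finn does, so varying those choices leaves every outcome unchanged.
Holding the reachable choices fixed and varying the unreachable one freely already gives 2 equivalent strategies.
No other strategy reproduces this row, so those 2 are the full class: haNt, haWt.

2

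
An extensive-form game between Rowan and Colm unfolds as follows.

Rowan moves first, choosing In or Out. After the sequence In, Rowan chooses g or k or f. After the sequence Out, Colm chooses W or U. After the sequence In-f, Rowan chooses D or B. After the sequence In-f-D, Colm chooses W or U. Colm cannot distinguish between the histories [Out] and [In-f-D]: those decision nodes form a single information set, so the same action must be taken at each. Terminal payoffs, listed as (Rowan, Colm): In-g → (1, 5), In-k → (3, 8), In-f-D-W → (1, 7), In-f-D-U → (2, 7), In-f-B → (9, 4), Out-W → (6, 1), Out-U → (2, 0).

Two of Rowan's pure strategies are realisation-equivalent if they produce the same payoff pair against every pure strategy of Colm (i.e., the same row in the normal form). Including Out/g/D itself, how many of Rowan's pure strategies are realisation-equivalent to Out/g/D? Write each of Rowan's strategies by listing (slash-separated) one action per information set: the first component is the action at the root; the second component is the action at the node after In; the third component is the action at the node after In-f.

Row for Out/g/D (columns W, U): (6,1) (2,0).
Under Out/g/D, Rowan's choice at the node after In and at the node after In-f can never be reached regardless of what Colm does, so varying those choices leaves every outcome unchanged.
Holding the reachable choices fixed and varying the unreachable ones freely already gives 3 × 2 = 6 equivalent strategies.
No other strategy reproduces this row, so those 6 are the full class: Out/g/D, Out/g/B, Out/k/D, Out/k/B, Out/f/D, Out/f/B.

6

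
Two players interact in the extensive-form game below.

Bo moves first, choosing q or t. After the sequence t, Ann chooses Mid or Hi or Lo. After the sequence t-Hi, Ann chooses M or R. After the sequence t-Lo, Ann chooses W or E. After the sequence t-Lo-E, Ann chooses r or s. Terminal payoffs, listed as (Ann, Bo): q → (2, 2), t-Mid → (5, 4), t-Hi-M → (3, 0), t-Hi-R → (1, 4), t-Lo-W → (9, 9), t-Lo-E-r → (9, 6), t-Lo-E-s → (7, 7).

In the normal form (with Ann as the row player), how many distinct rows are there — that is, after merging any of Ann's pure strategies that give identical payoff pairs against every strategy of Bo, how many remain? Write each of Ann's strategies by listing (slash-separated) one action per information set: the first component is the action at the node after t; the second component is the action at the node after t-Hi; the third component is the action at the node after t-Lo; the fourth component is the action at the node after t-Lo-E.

Ann has 24 pure strategies: Mid/M/W/r, Mid/M/W/s, Mid/M/E/r, Mid/M/E/s, Mid/R/W/r, Mid/R/W/s, Mid/R/E/r, Mid/R/E/s, Hi/M/W/r, Hi/M/W/s, Hi/M/E/r, Hi/M/E/s, Hi/R/W/r, Hi/R/W/s, Hi/R/E/r, Hi/R/E/s, Lo/M/W/r, Lo/M/W/s, Lo/M/E/r, Lo/M/E/s, Lo/R/W/r, Lo/R/W/s, Lo/R/E/r, Lo/R/E/s. Columns: q, t.
{Mid/M/W/r, Mid/M/W/s, Mid/M/E/r, Mid/M/E/s, Mid/R/W/r, Mid/R/W/s, Mid/R/E/r, Mid/R/E/s} → row (2,2) (5,4)
{Hi/M/W/r, Hi/M/W/s, Hi/M/E/r, Hi/M/E/s} → row (2,2) (3,0)
{Hi/R/W/r, Hi/R/W/s, Hi/R/E/r, Hi/R/E/s} → row (2,2) (1,4)
{Lo/M/W/r, Lo/M/W/s, Lo/R/W/r, Lo/R/W/s} → row (2,2) (9,9)
{Lo/M/E/r, Lo/R/E/r} → row (2,2) (9,6)
{Lo/M/E/s, Lo/R/E/s} → row (2,2) (7,7)
That's 6 distinct rows out of 24 strategies.

6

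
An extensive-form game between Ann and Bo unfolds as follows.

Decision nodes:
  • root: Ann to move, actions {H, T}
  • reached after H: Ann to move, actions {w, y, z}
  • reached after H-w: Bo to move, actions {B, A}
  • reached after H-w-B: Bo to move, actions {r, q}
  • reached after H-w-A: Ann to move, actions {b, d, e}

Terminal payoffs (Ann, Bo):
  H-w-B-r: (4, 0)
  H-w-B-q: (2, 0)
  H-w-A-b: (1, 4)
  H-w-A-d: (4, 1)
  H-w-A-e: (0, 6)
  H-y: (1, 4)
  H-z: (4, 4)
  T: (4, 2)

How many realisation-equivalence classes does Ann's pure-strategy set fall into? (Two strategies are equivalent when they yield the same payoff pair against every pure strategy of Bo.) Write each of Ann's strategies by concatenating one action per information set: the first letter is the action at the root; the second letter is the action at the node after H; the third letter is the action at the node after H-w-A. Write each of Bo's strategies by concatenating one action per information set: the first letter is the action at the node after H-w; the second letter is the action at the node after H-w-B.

Ann has 18 pure strategies: Hwb, Hwd, Hwe, Hyb, Hyd, Hye, Hzb, Hzd, Hze, Twb, Twd, Twe, Tyb, Tyd, Tye, Tzb, Tzd, Tze. Columns: Br, Bq, Ar, Aq.
{Hwb} → row (4,0) (2,0) (1,4) (1,4)
{Hwd} → row (4,0) (2,0) (4,1) (4,1)
{Hwe} → row (4,0) (2,0) (0,6) (0,6)
{Hyb, Hyd, Hye} → row (1,4) (1,4) (1,4) (1,4)
{Hzb, Hzd, Hze} → row (4,4) (4,4) (4,4) (4,4)
{Twb, Twd, Twe, Tyb, Tyd, Tye, Tzb, Tzd, Tze} → row (4,2) (4,2) (4,2) (4,2)
That's 6 distinct rows out of 18 strategies.

6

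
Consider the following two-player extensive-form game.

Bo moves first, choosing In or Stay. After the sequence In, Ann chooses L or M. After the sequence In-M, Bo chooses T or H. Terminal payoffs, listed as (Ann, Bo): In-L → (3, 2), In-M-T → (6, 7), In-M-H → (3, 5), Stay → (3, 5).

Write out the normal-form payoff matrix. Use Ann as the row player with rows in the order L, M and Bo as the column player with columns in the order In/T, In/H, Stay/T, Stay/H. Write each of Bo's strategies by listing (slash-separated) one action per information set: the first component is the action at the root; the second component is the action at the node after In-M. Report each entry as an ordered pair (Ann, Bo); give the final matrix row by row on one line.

Row L: In/T→(3,2), In/H→(3,2), Stay/T→(3,5), Stay/H→(3,5)
Row M: In/T→(6,7), In/H→(3,5), Stay/T→(3,5), Stay/H→(3,5)

L: (3,2) (3,2) (3,5) (3,5) | M: (6,7) (3,5) (3,5) (3,5)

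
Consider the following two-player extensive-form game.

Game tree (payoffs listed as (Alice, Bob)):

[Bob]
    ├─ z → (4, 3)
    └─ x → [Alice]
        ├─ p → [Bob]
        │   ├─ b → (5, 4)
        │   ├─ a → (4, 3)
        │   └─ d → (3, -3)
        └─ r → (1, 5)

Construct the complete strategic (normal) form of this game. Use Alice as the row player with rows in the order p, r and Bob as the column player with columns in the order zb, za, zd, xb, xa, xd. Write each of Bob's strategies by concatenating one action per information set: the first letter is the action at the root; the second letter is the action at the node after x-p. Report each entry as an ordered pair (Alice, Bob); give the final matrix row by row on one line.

Row p: zb→(4,3), za→(4,3), zd→(4,3), xb→(5,4), xa→(4,3), xd→(3,-3)
Row r: zb→(4,3), za→(4,3), zd→(4,3), xb→(1,5), xa→(1,5), xd→(1,5)

p: (4,3) (4,3) (4,3) (5,4) (4,3) (3,-3) | r: (4,3) (4,3) (4,3) (1,5) (1,5) (1,5)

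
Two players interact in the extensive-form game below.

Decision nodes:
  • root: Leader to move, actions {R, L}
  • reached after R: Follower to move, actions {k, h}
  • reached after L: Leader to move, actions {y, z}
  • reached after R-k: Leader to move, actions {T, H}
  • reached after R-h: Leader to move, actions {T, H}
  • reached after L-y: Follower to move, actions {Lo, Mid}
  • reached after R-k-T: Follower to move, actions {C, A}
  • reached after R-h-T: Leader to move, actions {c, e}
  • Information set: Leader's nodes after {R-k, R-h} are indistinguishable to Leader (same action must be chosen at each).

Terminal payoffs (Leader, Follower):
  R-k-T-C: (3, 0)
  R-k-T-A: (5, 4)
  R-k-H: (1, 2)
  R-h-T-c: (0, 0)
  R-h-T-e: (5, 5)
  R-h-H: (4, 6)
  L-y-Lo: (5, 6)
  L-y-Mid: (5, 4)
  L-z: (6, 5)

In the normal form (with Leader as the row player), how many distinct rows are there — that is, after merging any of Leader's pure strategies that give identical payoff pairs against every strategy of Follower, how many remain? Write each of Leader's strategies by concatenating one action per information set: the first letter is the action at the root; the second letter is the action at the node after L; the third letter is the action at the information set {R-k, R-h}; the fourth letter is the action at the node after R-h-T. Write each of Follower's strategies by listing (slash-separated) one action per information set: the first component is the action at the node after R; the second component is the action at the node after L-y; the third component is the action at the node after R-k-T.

Leader has 16 pure strategies: RyTc, RyTe, RyHc, RyHe, RzTc, RzTe, RzHc, RzHe, LyTc, LyTe, LyHc, LyHe, LzTc, LzTe, LzHc, LzHe. Columns: k/Lo/C, k/Lo/A, k/Mid/C, k/Mid/A, h/Lo/C, h/Lo/A, h/Mid/C, h/Mid/A.
{RyTc, RzTc} → row (3,0) (5,4) (3,0) (5,4) (0,0) (0,0) (0,0) (0,0)
{RyTe, RzTe} → row (3,0) (5,4) (3,0) (5,4) (5,5) (5,5) (5,5) (5,5)
{RyHc, RyHe, RzHc, RzHe} → row (1,2) (1,2) (1,2) (1,2) (4,6) (4,6) (4,6) (4,6)
{LyTc, LyTe, LyHc, LyHe} → row (5,6) (5,6) (5,4) (5,4) (5,6) (5,6) (5,4) (5,4)
{LzTc, LzTe, LzHc, LzHe} → row (6,5) (6,5) (6,5) (6,5) (6,5) (6,5) (6,5) (6,5)
That's 5 distinct rows out of 16 strategies.

5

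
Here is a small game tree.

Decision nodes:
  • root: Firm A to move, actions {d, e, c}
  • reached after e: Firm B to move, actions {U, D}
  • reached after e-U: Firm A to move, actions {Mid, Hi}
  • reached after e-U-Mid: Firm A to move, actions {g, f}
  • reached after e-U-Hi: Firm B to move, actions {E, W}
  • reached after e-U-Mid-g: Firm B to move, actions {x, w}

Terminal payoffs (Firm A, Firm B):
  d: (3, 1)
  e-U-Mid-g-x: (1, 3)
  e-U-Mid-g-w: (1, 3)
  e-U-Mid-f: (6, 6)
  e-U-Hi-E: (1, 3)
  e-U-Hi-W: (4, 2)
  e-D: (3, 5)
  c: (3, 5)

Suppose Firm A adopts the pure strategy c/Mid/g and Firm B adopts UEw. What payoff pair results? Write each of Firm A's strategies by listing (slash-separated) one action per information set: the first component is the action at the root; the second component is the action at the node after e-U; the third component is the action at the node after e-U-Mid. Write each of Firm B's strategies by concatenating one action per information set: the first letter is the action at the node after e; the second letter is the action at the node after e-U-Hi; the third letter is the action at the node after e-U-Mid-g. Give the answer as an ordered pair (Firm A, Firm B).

Trace the play path from the root:
  Firm A plays c
→ terminal payoff (3, 5).
(Firm A's choice at the node after e-U is never reached on this path, so it doesn't affect the outcome.)

(3, 5)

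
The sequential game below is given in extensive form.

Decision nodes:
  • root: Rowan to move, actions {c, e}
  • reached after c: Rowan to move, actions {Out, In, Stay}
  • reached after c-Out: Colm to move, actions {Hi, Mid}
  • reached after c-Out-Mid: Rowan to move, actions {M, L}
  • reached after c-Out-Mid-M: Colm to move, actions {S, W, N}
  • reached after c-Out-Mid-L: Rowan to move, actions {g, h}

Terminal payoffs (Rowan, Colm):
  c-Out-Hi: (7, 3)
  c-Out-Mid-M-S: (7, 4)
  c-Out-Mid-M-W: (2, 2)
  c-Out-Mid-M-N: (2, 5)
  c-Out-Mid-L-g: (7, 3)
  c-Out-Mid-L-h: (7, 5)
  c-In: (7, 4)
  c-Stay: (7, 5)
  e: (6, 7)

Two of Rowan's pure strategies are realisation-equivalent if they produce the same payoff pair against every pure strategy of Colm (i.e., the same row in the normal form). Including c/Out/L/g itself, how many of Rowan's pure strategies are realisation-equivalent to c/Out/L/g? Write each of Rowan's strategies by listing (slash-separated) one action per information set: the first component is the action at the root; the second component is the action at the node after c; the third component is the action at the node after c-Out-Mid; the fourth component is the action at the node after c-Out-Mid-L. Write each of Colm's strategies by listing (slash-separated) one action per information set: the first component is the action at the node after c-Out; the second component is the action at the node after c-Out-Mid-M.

1

Row for c/Out/L/g (columns Hi/S, Hi/W, Hi/N, Mid/S, Mid/W, Mid/N): (7,3) (7,3) (7,3) (7,3) (7,3) (7,3).
Every one of Rowan's information sets is on the play path for some reply by Colm when Rowan follows c/Out/L/g.
Changing the action at any of them therefore changes at least one column, so only c/Out/L/g itself gives this row.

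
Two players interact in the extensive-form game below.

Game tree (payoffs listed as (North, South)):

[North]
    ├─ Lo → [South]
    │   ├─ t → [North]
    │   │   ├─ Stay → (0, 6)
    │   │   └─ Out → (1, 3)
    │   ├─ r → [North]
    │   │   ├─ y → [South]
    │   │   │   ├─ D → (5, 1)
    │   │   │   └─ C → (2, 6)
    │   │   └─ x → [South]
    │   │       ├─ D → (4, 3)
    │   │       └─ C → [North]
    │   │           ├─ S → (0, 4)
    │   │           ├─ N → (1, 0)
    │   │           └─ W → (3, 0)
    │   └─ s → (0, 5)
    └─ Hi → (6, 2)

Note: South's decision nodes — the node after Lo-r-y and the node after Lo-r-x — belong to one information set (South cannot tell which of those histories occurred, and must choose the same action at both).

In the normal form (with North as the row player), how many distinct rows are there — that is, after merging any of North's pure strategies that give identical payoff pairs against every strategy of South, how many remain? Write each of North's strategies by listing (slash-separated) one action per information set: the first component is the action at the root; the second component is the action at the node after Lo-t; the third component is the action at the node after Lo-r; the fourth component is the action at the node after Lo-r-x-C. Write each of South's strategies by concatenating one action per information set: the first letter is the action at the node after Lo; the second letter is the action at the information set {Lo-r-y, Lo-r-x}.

9

North has 24 pure strategies: Lo/Stay/y/S, Lo/Stay/y/N, Lo/Stay/y/W, Lo/Stay/x/S, Lo/Stay/x/N, Lo/Stay/x/W, Lo/Out/y/S, Lo/Out/y/N, Lo/Out/y/W, Lo/Out/x/S, Lo/Out/x/N, Lo/Out/x/W, Hi/Stay/y/S, Hi/Stay/y/N, Hi/Stay/y/W, Hi/Stay/x/S, Hi/Stay/x/N, Hi/Stay/x/W, Hi/Out/y/S, Hi/Out/y/N, Hi/Out/y/W, Hi/Out/x/S, Hi/Out/x/N, Hi/Out/x/W. Columns: tD, tC, rD, rC, sD, sC.
{Lo/Stay/y/S, Lo/Stay/y/N, Lo/Stay/y/W} → row (0,6) (0,6) (5,1) (2,6) (0,5) (0,5)
{Lo/Stay/x/S} → row (0,6) (0,6) (4,3) (0,4) (0,5) (0,5)
{Lo/Stay/x/N} → row (0,6) (0,6) (4,3) (1,0) (0,5) (0,5)
{Lo/Stay/x/W} → row (0,6) (0,6) (4,3) (3,0) (0,5) (0,5)
{Lo/Out/y/S, Lo/Out/y/N, Lo/Out/y/W} → row (1,3) (1,3) (5,1) (2,6) (0,5) (0,5)
{Lo/Out/x/S} → row (1,3) (1,3) (4,3) (0,4) (0,5) (0,5)
{Lo/Out/x/N} → row (1,3) (1,3) (4,3) (1,0) (0,5) (0,5)
{Lo/Out/x/W} → row (1,3) (1,3) (4,3) (3,0) (0,5) (0,5)
{Hi/Stay/y/S, Hi/Stay/y/N, Hi/Stay/y/W, Hi/Stay/x/S, Hi/Stay/x/N, Hi/Stay/x/W, Hi/Out/y/S, Hi/Out/y/N, Hi/Out/y/W, Hi/Out/x/S, Hi/Out/x/N, Hi/Out/x/W} → row (6,2) (6,2) (6,2) (6,2) (6,2) (6,2)
That's 9 distinct rows out of 24 strategies.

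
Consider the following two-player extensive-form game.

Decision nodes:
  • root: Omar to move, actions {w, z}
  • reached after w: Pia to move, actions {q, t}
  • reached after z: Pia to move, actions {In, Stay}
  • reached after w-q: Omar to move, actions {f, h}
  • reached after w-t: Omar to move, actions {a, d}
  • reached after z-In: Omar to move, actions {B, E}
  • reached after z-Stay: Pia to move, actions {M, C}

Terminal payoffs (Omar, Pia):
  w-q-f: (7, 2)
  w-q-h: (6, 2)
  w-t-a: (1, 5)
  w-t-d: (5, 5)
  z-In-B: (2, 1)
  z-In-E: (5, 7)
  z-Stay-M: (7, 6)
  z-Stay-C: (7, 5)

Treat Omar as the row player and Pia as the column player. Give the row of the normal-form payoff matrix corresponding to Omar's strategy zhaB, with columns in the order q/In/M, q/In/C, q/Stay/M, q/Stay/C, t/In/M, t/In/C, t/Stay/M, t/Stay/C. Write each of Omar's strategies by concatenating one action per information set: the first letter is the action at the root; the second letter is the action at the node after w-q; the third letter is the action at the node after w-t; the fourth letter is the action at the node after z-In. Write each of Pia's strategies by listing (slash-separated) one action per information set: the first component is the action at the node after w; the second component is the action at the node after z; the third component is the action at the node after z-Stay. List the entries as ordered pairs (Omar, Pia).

(2,1) (2,1) (7,6) (7,5) (2,1) (2,1) (7,6) (7,5)

vs q/In/M: Omar plays z → Pia plays In at [z] → Omar plays B at [z-In] → (2, 1)
vs q/In/C: Omar plays z → Pia plays In at [z] → Omar plays B at [z-In] → (2, 1)
vs q/Stay/M: Omar plays z → Pia plays Stay at [z] → Pia plays M at [z-Stay] → (7, 6)
vs q/Stay/C: Omar plays z → Pia plays Stay at [z] → Pia plays C at [z-Stay] → (7, 5)
vs t/In/M: Omar plays z → Pia plays In at [z] → Omar plays B at [z-In] → (2, 1)
vs t/In/C: Omar plays z → Pia plays In at [z] → Omar plays B at [z-In] → (2, 1)
vs t/Stay/M: Omar plays z → Pia plays Stay at [z] → Pia plays M at [z-Stay] → (7, 6)
vs t/Stay/C: Omar plays z → Pia plays Stay at [z] → Pia plays C at [z-Stay] → (7, 5)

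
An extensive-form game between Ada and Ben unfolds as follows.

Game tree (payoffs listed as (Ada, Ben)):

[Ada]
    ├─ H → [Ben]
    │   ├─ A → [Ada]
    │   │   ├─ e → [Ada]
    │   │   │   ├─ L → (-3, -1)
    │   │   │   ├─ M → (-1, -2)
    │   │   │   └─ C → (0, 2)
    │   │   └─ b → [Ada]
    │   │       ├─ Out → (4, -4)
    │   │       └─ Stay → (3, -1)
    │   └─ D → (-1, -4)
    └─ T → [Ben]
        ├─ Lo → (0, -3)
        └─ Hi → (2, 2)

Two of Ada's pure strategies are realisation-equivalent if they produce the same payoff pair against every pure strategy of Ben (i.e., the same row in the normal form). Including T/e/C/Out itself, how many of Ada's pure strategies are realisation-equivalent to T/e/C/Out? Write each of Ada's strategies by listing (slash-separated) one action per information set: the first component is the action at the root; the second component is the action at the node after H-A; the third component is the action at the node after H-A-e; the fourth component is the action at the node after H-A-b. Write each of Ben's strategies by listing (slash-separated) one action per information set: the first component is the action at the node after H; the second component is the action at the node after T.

Row for T/e/C/Out (columns A/Lo, A/Hi, D/Lo, D/Hi): (0,-3) (2,2) (0,-3) (2,2).
Under T/e/C/Out, Ada's choice at the node after H-A and at the node after H-A-e and at the node after H-A-b can never be reached regardless of what Ben does, so varying those choices leaves every outcome unchanged.
Holding the reachable choices fixed and varying the unreachable ones freely already gives 2 × 3 × 2 = 12 equivalent strategies.
No other strategy reproduces this row, so those 12 are the full class: T/e/L/Out, T/e/L/Stay, T/e/M/Out, T/e/M/Stay, T/e/C/Out, T/e/C/Stay, T/b/L/Out, T/b/L/Stay, T/b/M/Out, T/b/M/Stay, T/b/C/Out, T/b/C/Stay.

12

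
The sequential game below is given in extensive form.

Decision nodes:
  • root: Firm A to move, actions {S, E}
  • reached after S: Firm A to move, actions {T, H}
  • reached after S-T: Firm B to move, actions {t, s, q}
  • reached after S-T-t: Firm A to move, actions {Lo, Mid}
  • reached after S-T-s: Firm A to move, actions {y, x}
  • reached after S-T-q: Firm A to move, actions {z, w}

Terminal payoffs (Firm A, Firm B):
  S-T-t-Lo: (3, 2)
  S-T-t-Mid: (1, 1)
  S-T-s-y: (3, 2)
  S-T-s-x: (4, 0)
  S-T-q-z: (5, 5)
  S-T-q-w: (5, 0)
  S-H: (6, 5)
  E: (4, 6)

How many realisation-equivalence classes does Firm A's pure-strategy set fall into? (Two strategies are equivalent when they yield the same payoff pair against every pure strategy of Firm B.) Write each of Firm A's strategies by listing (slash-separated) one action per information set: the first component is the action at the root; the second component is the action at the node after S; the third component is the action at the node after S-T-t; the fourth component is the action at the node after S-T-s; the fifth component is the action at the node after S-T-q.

10

Firm A has 32 pure strategies: S/T/Lo/y/z, S/T/Lo/y/w, S/T/Lo/x/z, S/T/Lo/x/w, S/T/Mid/y/z, S/T/Mid/y/w, S/T/Mid/x/z, S/T/Mid/x/w, S/H/Lo/y/z, S/H/Lo/y/w, S/H/Lo/x/z, S/H/Lo/x/w, S/H/Mid/y/z, S/H/Mid/y/w, S/H/Mid/x/z, S/H/Mid/x/w, E/T/Lo/y/z, E/T/Lo/y/w, E/T/Lo/x/z, E/T/Lo/x/w, E/T/Mid/y/z, E/T/Mid/y/w, E/T/Mid/x/z, E/T/Mid/x/w, E/H/Lo/y/z, E/H/Lo/y/w, E/H/Lo/x/z, E/H/Lo/x/w, E/H/Mid/y/z, E/H/Mid/y/w, E/H/Mid/x/z, E/H/Mid/x/w. Columns: t, s, q.
{S/T/Lo/y/z} → row (3,2) (3,2) (5,5)
{S/T/Lo/y/w} → row (3,2) (3,2) (5,0)
{S/T/Lo/x/z} → row (3,2) (4,0) (5,5)
{S/T/Lo/x/w} → row (3,2) (4,0) (5,0)
{S/T/Mid/y/z} → row (1,1) (3,2) (5,5)
{S/T/Mid/y/w} → row (1,1) (3,2) (5,0)
{S/T/Mid/x/z} → row (1,1) (4,0) (5,5)
{S/T/Mid/x/w} → row (1,1) (4,0) (5,0)
{S/H/Lo/y/z, S/H/Lo/y/w, S/H/Lo/x/z, S/H/Lo/x/w, S/H/Mid/y/z, S/H/Mid/y/w, S/H/Mid/x/z, S/H/Mid/x/w} → row (6,5) (6,5) (6,5)
{E/T/Lo/y/z, E/T/Lo/y/w, E/T/Lo/x/z, E/T/Lo/x/w, E/T/Mid/y/z, E/T/Mid/y/w, E/T/Mid/x/z, E/T/Mid/x/w, E/H/Lo/y/z, E/H/Lo/y/w, E/H/Lo/x/z, E/H/Lo/x/w, E/H/Mid/y/z, E/H/Mid/y/w, E/H/Mid/x/z, E/H/Mid/x/w} → row (4,6) (4,6) (4,6)
That's 10 distinct rows out of 32 strategies.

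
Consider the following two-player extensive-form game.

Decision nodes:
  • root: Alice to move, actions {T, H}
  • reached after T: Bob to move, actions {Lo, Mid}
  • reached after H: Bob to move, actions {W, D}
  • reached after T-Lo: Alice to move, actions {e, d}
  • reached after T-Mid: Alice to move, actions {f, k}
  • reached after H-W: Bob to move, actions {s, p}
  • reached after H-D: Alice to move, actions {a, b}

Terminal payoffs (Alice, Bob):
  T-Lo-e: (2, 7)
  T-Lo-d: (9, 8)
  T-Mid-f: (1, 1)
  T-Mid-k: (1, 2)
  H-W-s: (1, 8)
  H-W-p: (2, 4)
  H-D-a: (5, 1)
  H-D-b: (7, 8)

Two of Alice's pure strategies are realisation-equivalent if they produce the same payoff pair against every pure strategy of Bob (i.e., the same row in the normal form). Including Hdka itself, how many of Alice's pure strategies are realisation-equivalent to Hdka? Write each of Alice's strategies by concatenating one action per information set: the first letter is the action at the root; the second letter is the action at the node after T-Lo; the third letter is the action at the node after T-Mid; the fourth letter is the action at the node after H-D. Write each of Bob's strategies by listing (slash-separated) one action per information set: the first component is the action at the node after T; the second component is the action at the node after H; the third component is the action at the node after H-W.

Row for Hdka (columns Lo/W/s, Lo/W/p, Lo/D/s, Lo/D/p, Mid/W/s, Mid/W/p, Mid/D/s, Mid/D/p): (1,8) (2,4) (5,1) (5,1) (1,8) (2,4) (5,1) (5,1).
Under Hdka, Alice's choice at the node after T-Lo and at the node after T-Mid can never be reached regardless of what Bob does, so varying those choices leaves every outcome unchanged.
Holding the reachable choices fixed and varying the unreachable ones freely already gives 2 × 2 = 4 equivalent strategies.
No other strategy reproduces this row, so those 4 are the full class: Hefa, Heka, Hdfa, Hdka.

4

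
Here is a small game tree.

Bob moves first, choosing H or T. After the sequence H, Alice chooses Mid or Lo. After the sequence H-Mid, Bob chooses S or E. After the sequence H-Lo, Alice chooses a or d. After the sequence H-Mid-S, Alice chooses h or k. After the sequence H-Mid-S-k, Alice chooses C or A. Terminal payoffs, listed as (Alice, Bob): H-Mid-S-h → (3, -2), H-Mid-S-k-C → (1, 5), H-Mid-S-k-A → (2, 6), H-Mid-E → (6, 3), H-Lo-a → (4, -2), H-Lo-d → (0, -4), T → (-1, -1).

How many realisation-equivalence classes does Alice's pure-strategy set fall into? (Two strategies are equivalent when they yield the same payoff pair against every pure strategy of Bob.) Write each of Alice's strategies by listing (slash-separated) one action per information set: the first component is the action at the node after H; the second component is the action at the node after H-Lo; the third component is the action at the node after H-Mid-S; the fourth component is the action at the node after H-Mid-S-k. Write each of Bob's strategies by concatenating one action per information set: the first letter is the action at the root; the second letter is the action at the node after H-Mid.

Alice has 16 pure strategies: Mid/a/h/C, Mid/a/h/A, Mid/a/k/C, Mid/a/k/A, Mid/d/h/C, Mid/d/h/A, Mid/d/k/C, Mid/d/k/A, Lo/a/h/C, Lo/a/h/A, Lo/a/k/C, Lo/a/k/A, Lo/d/h/C, Lo/d/h/A, Lo/d/k/C, Lo/d/k/A. Columns: HS, HE, TS, TE.
{Mid/a/h/C, Mid/a/h/A, Mid/d/h/C, Mid/d/h/A} → row (3,-2) (6,3) (-1,-1) (-1,-1)
{Mid/a/k/C, Mid/d/k/C} → row (1,5) (6,3) (-1,-1) (-1,-1)
{Mid/a/k/A, Mid/d/k/A} → row (2,6) (6,3) (-1,-1) (-1,-1)
{Lo/a/h/C, Lo/a/h/A, Lo/a/k/C, Lo/a/k/A} → row (4,-2) (4,-2) (-1,-1) (-1,-1)
{Lo/d/h/C, Lo/d/h/A, Lo/d/k/C, Lo/d/k/A} → row (0,-4) (0,-4) (-1,-1) (-1,-1)
That's 5 distinct rows out of 16 strategies.

5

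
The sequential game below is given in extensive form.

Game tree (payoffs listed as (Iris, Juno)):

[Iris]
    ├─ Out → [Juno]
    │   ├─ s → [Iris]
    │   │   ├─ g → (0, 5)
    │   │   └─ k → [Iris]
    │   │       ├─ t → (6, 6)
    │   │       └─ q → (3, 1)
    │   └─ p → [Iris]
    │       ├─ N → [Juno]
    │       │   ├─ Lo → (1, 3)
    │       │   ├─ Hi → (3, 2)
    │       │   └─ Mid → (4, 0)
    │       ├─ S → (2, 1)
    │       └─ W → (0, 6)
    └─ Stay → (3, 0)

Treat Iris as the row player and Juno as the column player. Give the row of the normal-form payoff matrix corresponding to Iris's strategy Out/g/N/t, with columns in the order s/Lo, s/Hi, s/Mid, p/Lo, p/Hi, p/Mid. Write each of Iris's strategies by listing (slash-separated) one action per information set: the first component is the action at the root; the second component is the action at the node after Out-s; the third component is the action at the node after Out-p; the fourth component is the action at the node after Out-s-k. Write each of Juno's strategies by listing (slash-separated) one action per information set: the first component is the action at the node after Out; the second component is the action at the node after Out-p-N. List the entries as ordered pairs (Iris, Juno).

vs s/Lo: Iris plays Out → Juno plays s at [Out] → Iris plays g at [Out-s] → (0, 5)
vs s/Hi: Iris plays Out → Juno plays s at [Out] → Iris plays g at [Out-s] → (0, 5)
vs s/Mid: Iris plays Out → Juno plays s at [Out] → Iris plays g at [Out-s] → (0, 5)
vs p/Lo: Iris plays Out → Juno plays p at [Out] → Iris plays N at [Out-p] → Juno plays Lo at [Out-p-N] → (1, 3)
vs p/Hi: Iris plays Out → Juno plays p at [Out] → Iris plays N at [Out-p] → Juno plays Hi at [Out-p-N] → (3, 2)
vs p/Mid: Iris plays Out → Juno plays p at [Out] → Iris plays N at [Out-p] → Juno plays Mid at [Out-p-N] → (4, 0)

(0,5) (0,5) (0,5) (1,3) (3,2) (4,0)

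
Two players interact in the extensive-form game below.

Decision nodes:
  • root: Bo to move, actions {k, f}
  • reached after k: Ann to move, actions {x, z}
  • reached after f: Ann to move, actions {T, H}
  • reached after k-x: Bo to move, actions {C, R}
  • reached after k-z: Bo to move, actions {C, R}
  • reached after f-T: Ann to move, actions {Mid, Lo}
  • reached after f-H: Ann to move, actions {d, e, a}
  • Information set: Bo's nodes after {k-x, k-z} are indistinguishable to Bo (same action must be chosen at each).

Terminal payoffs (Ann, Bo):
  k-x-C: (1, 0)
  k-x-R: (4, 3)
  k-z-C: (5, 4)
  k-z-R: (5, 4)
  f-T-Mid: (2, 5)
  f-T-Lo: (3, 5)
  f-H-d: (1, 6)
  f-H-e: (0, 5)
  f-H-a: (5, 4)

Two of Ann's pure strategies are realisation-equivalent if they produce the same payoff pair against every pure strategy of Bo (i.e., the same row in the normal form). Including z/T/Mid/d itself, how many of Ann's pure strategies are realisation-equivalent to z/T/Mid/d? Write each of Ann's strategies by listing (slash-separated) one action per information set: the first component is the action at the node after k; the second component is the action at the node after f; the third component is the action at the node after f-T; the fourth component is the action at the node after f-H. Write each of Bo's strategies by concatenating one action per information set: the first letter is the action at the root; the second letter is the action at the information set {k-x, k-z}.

Row for z/T/Mid/d (columns kC, kR, fC, fR): (5,4) (5,4) (2,5) (2,5).
Under z/T/Mid/d, Ann's choice at the node after f-H can never be reached regardless of what Bo does, so varying those choices leaves every outcome unchanged.
Holding the reachable choices fixed and varying the unreachable one freely already gives 3 equivalent strategies.
No other strategy reproduces this row, so those 3 are the full class: z/T/Mid/d, z/T/Mid/e, z/T/Mid/a.

3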